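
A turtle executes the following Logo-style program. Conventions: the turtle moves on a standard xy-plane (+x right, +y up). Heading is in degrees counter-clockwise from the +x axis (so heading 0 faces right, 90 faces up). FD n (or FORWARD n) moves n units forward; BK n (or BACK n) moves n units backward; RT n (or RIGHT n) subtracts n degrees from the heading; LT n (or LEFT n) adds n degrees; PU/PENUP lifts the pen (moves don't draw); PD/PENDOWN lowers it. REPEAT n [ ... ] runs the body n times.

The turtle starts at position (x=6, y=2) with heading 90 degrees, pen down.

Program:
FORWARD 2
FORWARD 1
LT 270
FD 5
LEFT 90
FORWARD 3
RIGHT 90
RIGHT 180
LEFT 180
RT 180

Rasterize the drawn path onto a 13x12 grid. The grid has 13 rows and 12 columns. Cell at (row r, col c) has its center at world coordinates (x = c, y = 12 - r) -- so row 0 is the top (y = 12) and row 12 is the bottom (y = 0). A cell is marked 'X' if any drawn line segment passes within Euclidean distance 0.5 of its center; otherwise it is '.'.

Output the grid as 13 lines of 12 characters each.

Segment 0: (6,2) -> (6,4)
Segment 1: (6,4) -> (6,5)
Segment 2: (6,5) -> (11,5)
Segment 3: (11,5) -> (11,8)

Answer: ............
............
............
............
...........X
...........X
...........X
......XXXXXX
......X.....
......X.....
......X.....
............
............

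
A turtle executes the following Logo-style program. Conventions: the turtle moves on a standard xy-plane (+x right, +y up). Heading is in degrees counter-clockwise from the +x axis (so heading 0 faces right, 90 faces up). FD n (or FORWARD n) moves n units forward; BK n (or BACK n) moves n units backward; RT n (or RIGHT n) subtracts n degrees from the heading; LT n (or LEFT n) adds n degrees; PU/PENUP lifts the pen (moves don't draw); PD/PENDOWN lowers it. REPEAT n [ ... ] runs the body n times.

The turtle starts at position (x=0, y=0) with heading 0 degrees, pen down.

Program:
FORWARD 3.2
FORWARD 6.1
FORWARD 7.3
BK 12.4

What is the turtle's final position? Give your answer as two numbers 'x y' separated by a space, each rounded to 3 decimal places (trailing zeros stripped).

Executing turtle program step by step:
Start: pos=(0,0), heading=0, pen down
FD 3.2: (0,0) -> (3.2,0) [heading=0, draw]
FD 6.1: (3.2,0) -> (9.3,0) [heading=0, draw]
FD 7.3: (9.3,0) -> (16.6,0) [heading=0, draw]
BK 12.4: (16.6,0) -> (4.2,0) [heading=0, draw]
Final: pos=(4.2,0), heading=0, 4 segment(s) drawn

Answer: 4.2 0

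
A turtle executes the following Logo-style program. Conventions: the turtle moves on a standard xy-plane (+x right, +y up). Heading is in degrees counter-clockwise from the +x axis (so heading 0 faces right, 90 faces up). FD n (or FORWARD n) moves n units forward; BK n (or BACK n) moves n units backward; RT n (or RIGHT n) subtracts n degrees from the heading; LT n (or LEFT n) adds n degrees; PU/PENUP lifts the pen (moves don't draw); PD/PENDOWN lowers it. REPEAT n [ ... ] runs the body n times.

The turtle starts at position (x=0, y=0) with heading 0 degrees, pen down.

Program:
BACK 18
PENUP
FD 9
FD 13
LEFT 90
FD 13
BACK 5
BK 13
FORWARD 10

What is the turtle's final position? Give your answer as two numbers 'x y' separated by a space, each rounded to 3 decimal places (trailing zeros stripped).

Executing turtle program step by step:
Start: pos=(0,0), heading=0, pen down
BK 18: (0,0) -> (-18,0) [heading=0, draw]
PU: pen up
FD 9: (-18,0) -> (-9,0) [heading=0, move]
FD 13: (-9,0) -> (4,0) [heading=0, move]
LT 90: heading 0 -> 90
FD 13: (4,0) -> (4,13) [heading=90, move]
BK 5: (4,13) -> (4,8) [heading=90, move]
BK 13: (4,8) -> (4,-5) [heading=90, move]
FD 10: (4,-5) -> (4,5) [heading=90, move]
Final: pos=(4,5), heading=90, 1 segment(s) drawn

Answer: 4 5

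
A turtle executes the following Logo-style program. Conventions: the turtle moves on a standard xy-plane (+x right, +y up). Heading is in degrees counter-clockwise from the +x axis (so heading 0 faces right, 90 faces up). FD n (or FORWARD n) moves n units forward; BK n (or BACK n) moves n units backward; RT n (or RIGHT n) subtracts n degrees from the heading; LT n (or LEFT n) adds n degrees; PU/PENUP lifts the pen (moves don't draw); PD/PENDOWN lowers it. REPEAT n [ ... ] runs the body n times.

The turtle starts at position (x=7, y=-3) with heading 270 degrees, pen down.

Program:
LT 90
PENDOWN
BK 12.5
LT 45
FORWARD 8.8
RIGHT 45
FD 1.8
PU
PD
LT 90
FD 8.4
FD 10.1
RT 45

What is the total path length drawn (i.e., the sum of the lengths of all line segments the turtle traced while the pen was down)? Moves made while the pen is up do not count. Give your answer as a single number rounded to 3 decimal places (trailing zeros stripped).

Executing turtle program step by step:
Start: pos=(7,-3), heading=270, pen down
LT 90: heading 270 -> 0
PD: pen down
BK 12.5: (7,-3) -> (-5.5,-3) [heading=0, draw]
LT 45: heading 0 -> 45
FD 8.8: (-5.5,-3) -> (0.723,3.223) [heading=45, draw]
RT 45: heading 45 -> 0
FD 1.8: (0.723,3.223) -> (2.523,3.223) [heading=0, draw]
PU: pen up
PD: pen down
LT 90: heading 0 -> 90
FD 8.4: (2.523,3.223) -> (2.523,11.623) [heading=90, draw]
FD 10.1: (2.523,11.623) -> (2.523,21.723) [heading=90, draw]
RT 45: heading 90 -> 45
Final: pos=(2.523,21.723), heading=45, 5 segment(s) drawn

Segment lengths:
  seg 1: (7,-3) -> (-5.5,-3), length = 12.5
  seg 2: (-5.5,-3) -> (0.723,3.223), length = 8.8
  seg 3: (0.723,3.223) -> (2.523,3.223), length = 1.8
  seg 4: (2.523,3.223) -> (2.523,11.623), length = 8.4
  seg 5: (2.523,11.623) -> (2.523,21.723), length = 10.1
Total = 41.6

Answer: 41.6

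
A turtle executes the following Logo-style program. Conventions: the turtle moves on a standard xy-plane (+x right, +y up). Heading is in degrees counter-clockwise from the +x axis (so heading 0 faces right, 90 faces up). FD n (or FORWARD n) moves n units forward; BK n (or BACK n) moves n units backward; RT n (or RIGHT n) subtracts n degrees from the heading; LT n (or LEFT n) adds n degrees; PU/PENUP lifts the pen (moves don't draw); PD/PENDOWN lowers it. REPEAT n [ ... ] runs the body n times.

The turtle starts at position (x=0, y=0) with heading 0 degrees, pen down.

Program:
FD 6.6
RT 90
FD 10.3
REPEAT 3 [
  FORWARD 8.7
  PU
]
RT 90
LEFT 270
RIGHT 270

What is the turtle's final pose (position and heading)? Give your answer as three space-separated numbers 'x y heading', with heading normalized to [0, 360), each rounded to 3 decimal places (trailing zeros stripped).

Executing turtle program step by step:
Start: pos=(0,0), heading=0, pen down
FD 6.6: (0,0) -> (6.6,0) [heading=0, draw]
RT 90: heading 0 -> 270
FD 10.3: (6.6,0) -> (6.6,-10.3) [heading=270, draw]
REPEAT 3 [
  -- iteration 1/3 --
  FD 8.7: (6.6,-10.3) -> (6.6,-19) [heading=270, draw]
  PU: pen up
  -- iteration 2/3 --
  FD 8.7: (6.6,-19) -> (6.6,-27.7) [heading=270, move]
  PU: pen up
  -- iteration 3/3 --
  FD 8.7: (6.6,-27.7) -> (6.6,-36.4) [heading=270, move]
  PU: pen up
]
RT 90: heading 270 -> 180
LT 270: heading 180 -> 90
RT 270: heading 90 -> 180
Final: pos=(6.6,-36.4), heading=180, 3 segment(s) drawn

Answer: 6.6 -36.4 180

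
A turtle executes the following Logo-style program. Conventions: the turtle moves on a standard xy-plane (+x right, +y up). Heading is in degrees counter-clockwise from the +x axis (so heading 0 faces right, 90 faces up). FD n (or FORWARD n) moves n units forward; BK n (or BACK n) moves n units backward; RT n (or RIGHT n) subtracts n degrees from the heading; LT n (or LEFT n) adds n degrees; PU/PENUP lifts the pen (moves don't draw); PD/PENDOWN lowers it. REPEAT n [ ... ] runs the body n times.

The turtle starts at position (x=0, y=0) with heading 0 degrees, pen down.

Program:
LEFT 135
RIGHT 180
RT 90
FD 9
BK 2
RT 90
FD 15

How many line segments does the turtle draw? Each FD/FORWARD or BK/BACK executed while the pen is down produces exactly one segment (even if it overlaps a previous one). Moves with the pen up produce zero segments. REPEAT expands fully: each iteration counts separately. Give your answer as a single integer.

Executing turtle program step by step:
Start: pos=(0,0), heading=0, pen down
LT 135: heading 0 -> 135
RT 180: heading 135 -> 315
RT 90: heading 315 -> 225
FD 9: (0,0) -> (-6.364,-6.364) [heading=225, draw]
BK 2: (-6.364,-6.364) -> (-4.95,-4.95) [heading=225, draw]
RT 90: heading 225 -> 135
FD 15: (-4.95,-4.95) -> (-15.556,5.657) [heading=135, draw]
Final: pos=(-15.556,5.657), heading=135, 3 segment(s) drawn
Segments drawn: 3

Answer: 3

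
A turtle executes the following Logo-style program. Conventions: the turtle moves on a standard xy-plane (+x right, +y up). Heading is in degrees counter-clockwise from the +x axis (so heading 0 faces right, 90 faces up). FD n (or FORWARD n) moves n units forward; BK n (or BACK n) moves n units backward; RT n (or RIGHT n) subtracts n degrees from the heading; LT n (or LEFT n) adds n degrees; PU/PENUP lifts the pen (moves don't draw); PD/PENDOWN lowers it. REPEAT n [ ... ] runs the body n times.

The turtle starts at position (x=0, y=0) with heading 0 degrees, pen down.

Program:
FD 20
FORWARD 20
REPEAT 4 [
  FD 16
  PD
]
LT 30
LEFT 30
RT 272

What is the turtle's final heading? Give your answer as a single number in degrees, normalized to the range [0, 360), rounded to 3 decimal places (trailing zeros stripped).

Answer: 148

Derivation:
Executing turtle program step by step:
Start: pos=(0,0), heading=0, pen down
FD 20: (0,0) -> (20,0) [heading=0, draw]
FD 20: (20,0) -> (40,0) [heading=0, draw]
REPEAT 4 [
  -- iteration 1/4 --
  FD 16: (40,0) -> (56,0) [heading=0, draw]
  PD: pen down
  -- iteration 2/4 --
  FD 16: (56,0) -> (72,0) [heading=0, draw]
  PD: pen down
  -- iteration 3/4 --
  FD 16: (72,0) -> (88,0) [heading=0, draw]
  PD: pen down
  -- iteration 4/4 --
  FD 16: (88,0) -> (104,0) [heading=0, draw]
  PD: pen down
]
LT 30: heading 0 -> 30
LT 30: heading 30 -> 60
RT 272: heading 60 -> 148
Final: pos=(104,0), heading=148, 6 segment(s) drawn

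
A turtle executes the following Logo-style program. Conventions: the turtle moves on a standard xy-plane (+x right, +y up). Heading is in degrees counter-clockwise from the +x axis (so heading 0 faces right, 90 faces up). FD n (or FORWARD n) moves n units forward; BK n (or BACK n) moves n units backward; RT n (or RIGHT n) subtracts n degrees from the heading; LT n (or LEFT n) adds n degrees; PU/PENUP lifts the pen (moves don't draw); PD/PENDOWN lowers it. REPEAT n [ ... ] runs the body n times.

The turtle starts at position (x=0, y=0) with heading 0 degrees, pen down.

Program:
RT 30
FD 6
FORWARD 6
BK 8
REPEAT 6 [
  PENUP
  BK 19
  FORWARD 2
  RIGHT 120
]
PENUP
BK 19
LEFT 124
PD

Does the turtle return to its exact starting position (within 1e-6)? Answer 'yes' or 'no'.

Answer: no

Derivation:
Executing turtle program step by step:
Start: pos=(0,0), heading=0, pen down
RT 30: heading 0 -> 330
FD 6: (0,0) -> (5.196,-3) [heading=330, draw]
FD 6: (5.196,-3) -> (10.392,-6) [heading=330, draw]
BK 8: (10.392,-6) -> (3.464,-2) [heading=330, draw]
REPEAT 6 [
  -- iteration 1/6 --
  PU: pen up
  BK 19: (3.464,-2) -> (-12.99,7.5) [heading=330, move]
  FD 2: (-12.99,7.5) -> (-11.258,6.5) [heading=330, move]
  RT 120: heading 330 -> 210
  -- iteration 2/6 --
  PU: pen up
  BK 19: (-11.258,6.5) -> (5.196,16) [heading=210, move]
  FD 2: (5.196,16) -> (3.464,15) [heading=210, move]
  RT 120: heading 210 -> 90
  -- iteration 3/6 --
  PU: pen up
  BK 19: (3.464,15) -> (3.464,-4) [heading=90, move]
  FD 2: (3.464,-4) -> (3.464,-2) [heading=90, move]
  RT 120: heading 90 -> 330
  -- iteration 4/6 --
  PU: pen up
  BK 19: (3.464,-2) -> (-12.99,7.5) [heading=330, move]
  FD 2: (-12.99,7.5) -> (-11.258,6.5) [heading=330, move]
  RT 120: heading 330 -> 210
  -- iteration 5/6 --
  PU: pen up
  BK 19: (-11.258,6.5) -> (5.196,16) [heading=210, move]
  FD 2: (5.196,16) -> (3.464,15) [heading=210, move]
  RT 120: heading 210 -> 90
  -- iteration 6/6 --
  PU: pen up
  BK 19: (3.464,15) -> (3.464,-4) [heading=90, move]
  FD 2: (3.464,-4) -> (3.464,-2) [heading=90, move]
  RT 120: heading 90 -> 330
]
PU: pen up
BK 19: (3.464,-2) -> (-12.99,7.5) [heading=330, move]
LT 124: heading 330 -> 94
PD: pen down
Final: pos=(-12.99,7.5), heading=94, 3 segment(s) drawn

Start position: (0, 0)
Final position: (-12.99, 7.5)
Distance = 15; >= 1e-6 -> NOT closed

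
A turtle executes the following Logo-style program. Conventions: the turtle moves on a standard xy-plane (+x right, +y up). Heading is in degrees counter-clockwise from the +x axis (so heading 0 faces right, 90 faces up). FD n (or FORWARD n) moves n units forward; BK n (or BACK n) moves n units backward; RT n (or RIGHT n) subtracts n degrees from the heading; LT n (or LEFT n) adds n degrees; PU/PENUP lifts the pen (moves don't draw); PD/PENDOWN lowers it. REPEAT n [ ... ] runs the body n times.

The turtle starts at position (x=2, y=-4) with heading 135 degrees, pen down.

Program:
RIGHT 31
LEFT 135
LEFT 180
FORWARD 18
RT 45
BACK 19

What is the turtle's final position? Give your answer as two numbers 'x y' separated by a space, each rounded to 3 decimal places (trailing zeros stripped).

Executing turtle program step by step:
Start: pos=(2,-4), heading=135, pen down
RT 31: heading 135 -> 104
LT 135: heading 104 -> 239
LT 180: heading 239 -> 59
FD 18: (2,-4) -> (11.271,11.429) [heading=59, draw]
RT 45: heading 59 -> 14
BK 19: (11.271,11.429) -> (-7.165,6.832) [heading=14, draw]
Final: pos=(-7.165,6.832), heading=14, 2 segment(s) drawn

Answer: -7.165 6.832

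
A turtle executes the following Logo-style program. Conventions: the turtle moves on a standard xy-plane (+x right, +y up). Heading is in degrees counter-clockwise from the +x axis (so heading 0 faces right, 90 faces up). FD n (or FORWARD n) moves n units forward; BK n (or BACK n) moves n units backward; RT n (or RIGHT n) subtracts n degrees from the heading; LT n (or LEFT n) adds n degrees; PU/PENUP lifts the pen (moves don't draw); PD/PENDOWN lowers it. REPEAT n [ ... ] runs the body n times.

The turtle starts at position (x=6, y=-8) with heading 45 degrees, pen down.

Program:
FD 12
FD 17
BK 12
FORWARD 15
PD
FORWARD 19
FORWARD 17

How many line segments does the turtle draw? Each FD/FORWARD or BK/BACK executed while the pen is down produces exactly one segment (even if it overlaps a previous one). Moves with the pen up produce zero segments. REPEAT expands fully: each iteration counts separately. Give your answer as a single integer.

Answer: 6

Derivation:
Executing turtle program step by step:
Start: pos=(6,-8), heading=45, pen down
FD 12: (6,-8) -> (14.485,0.485) [heading=45, draw]
FD 17: (14.485,0.485) -> (26.506,12.506) [heading=45, draw]
BK 12: (26.506,12.506) -> (18.021,4.021) [heading=45, draw]
FD 15: (18.021,4.021) -> (28.627,14.627) [heading=45, draw]
PD: pen down
FD 19: (28.627,14.627) -> (42.062,28.062) [heading=45, draw]
FD 17: (42.062,28.062) -> (54.083,40.083) [heading=45, draw]
Final: pos=(54.083,40.083), heading=45, 6 segment(s) drawn
Segments drawn: 6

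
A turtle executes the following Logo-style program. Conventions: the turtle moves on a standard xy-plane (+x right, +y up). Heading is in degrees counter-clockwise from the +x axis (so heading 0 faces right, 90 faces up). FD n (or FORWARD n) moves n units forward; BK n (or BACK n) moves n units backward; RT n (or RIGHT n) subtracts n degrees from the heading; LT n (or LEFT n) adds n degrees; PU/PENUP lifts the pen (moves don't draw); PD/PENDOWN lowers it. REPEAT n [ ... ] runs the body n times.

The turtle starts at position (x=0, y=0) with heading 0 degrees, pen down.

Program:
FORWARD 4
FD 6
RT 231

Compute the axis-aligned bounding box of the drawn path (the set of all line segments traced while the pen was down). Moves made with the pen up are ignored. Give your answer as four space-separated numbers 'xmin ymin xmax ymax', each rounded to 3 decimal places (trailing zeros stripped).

Executing turtle program step by step:
Start: pos=(0,0), heading=0, pen down
FD 4: (0,0) -> (4,0) [heading=0, draw]
FD 6: (4,0) -> (10,0) [heading=0, draw]
RT 231: heading 0 -> 129
Final: pos=(10,0), heading=129, 2 segment(s) drawn

Segment endpoints: x in {0, 4, 10}, y in {0}
xmin=0, ymin=0, xmax=10, ymax=0

Answer: 0 0 10 0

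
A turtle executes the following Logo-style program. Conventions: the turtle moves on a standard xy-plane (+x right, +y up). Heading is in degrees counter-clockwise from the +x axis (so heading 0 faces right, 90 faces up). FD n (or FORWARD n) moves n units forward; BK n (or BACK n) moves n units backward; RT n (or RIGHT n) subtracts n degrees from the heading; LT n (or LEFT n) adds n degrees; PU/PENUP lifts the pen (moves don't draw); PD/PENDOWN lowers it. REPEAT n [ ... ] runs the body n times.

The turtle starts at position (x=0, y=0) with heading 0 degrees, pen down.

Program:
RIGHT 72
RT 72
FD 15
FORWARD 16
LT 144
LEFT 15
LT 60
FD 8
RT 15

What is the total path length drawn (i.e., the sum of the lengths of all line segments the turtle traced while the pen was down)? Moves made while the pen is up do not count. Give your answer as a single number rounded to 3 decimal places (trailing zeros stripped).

Executing turtle program step by step:
Start: pos=(0,0), heading=0, pen down
RT 72: heading 0 -> 288
RT 72: heading 288 -> 216
FD 15: (0,0) -> (-12.135,-8.817) [heading=216, draw]
FD 16: (-12.135,-8.817) -> (-25.08,-18.221) [heading=216, draw]
LT 144: heading 216 -> 0
LT 15: heading 0 -> 15
LT 60: heading 15 -> 75
FD 8: (-25.08,-18.221) -> (-23.009,-10.494) [heading=75, draw]
RT 15: heading 75 -> 60
Final: pos=(-23.009,-10.494), heading=60, 3 segment(s) drawn

Segment lengths:
  seg 1: (0,0) -> (-12.135,-8.817), length = 15
  seg 2: (-12.135,-8.817) -> (-25.08,-18.221), length = 16
  seg 3: (-25.08,-18.221) -> (-23.009,-10.494), length = 8
Total = 39

Answer: 39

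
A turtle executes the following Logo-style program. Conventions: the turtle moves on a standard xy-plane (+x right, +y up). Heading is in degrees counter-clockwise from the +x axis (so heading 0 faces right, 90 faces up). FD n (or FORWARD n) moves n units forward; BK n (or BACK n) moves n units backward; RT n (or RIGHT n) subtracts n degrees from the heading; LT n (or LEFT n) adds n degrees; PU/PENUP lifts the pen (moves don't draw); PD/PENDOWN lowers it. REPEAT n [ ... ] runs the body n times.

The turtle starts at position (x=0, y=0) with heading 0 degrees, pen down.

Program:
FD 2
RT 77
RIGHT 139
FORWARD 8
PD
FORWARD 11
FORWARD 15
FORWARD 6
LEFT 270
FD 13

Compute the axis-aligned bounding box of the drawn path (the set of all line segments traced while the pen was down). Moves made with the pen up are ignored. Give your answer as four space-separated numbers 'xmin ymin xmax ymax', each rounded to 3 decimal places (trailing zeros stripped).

Executing turtle program step by step:
Start: pos=(0,0), heading=0, pen down
FD 2: (0,0) -> (2,0) [heading=0, draw]
RT 77: heading 0 -> 283
RT 139: heading 283 -> 144
FD 8: (2,0) -> (-4.472,4.702) [heading=144, draw]
PD: pen down
FD 11: (-4.472,4.702) -> (-13.371,11.168) [heading=144, draw]
FD 15: (-13.371,11.168) -> (-25.507,19.985) [heading=144, draw]
FD 6: (-25.507,19.985) -> (-30.361,23.511) [heading=144, draw]
LT 270: heading 144 -> 54
FD 13: (-30.361,23.511) -> (-22.719,34.029) [heading=54, draw]
Final: pos=(-22.719,34.029), heading=54, 6 segment(s) drawn

Segment endpoints: x in {-30.361, -25.507, -22.719, -13.371, -4.472, 0, 2}, y in {0, 4.702, 11.168, 19.985, 23.511, 34.029}
xmin=-30.361, ymin=0, xmax=2, ymax=34.029

Answer: -30.361 0 2 34.029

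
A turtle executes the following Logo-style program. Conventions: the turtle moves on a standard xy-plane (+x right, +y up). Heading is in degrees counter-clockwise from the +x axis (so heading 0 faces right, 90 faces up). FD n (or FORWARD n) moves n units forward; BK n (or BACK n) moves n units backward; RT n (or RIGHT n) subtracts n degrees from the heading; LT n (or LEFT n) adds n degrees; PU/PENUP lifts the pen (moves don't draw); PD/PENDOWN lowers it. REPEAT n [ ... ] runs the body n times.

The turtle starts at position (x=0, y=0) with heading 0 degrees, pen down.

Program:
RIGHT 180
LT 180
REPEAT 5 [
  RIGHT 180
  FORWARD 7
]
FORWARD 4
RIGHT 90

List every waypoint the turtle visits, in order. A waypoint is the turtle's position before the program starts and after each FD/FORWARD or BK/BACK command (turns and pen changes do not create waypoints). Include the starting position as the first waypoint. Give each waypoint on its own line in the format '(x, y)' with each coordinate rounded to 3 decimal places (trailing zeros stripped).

Answer: (0, 0)
(-7, 0)
(0, 0)
(-7, 0)
(0, 0)
(-7, 0)
(-11, 0)

Derivation:
Executing turtle program step by step:
Start: pos=(0,0), heading=0, pen down
RT 180: heading 0 -> 180
LT 180: heading 180 -> 0
REPEAT 5 [
  -- iteration 1/5 --
  RT 180: heading 0 -> 180
  FD 7: (0,0) -> (-7,0) [heading=180, draw]
  -- iteration 2/5 --
  RT 180: heading 180 -> 0
  FD 7: (-7,0) -> (0,0) [heading=0, draw]
  -- iteration 3/5 --
  RT 180: heading 0 -> 180
  FD 7: (0,0) -> (-7,0) [heading=180, draw]
  -- iteration 4/5 --
  RT 180: heading 180 -> 0
  FD 7: (-7,0) -> (0,0) [heading=0, draw]
  -- iteration 5/5 --
  RT 180: heading 0 -> 180
  FD 7: (0,0) -> (-7,0) [heading=180, draw]
]
FD 4: (-7,0) -> (-11,0) [heading=180, draw]
RT 90: heading 180 -> 90
Final: pos=(-11,0), heading=90, 6 segment(s) drawn
Waypoints (7 total):
(0, 0)
(-7, 0)
(0, 0)
(-7, 0)
(0, 0)
(-7, 0)
(-11, 0)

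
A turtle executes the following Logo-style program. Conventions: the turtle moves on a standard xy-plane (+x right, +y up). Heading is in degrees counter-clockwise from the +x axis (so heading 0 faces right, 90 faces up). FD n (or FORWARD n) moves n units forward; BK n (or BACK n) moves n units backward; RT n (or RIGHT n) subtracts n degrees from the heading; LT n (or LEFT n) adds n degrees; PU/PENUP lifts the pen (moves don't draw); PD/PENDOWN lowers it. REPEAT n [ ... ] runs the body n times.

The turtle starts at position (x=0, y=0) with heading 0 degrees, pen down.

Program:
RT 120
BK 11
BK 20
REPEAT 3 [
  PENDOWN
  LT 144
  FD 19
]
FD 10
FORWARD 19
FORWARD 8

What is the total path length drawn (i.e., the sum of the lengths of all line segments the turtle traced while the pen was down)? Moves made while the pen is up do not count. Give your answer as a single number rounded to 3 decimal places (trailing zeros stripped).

Answer: 125

Derivation:
Executing turtle program step by step:
Start: pos=(0,0), heading=0, pen down
RT 120: heading 0 -> 240
BK 11: (0,0) -> (5.5,9.526) [heading=240, draw]
BK 20: (5.5,9.526) -> (15.5,26.847) [heading=240, draw]
REPEAT 3 [
  -- iteration 1/3 --
  PD: pen down
  LT 144: heading 240 -> 24
  FD 19: (15.5,26.847) -> (32.857,34.575) [heading=24, draw]
  -- iteration 2/3 --
  PD: pen down
  LT 144: heading 24 -> 168
  FD 19: (32.857,34.575) -> (14.273,38.525) [heading=168, draw]
  -- iteration 3/3 --
  PD: pen down
  LT 144: heading 168 -> 312
  FD 19: (14.273,38.525) -> (26.986,24.405) [heading=312, draw]
]
FD 10: (26.986,24.405) -> (33.677,16.974) [heading=312, draw]
FD 19: (33.677,16.974) -> (46.391,2.854) [heading=312, draw]
FD 8: (46.391,2.854) -> (51.744,-3.091) [heading=312, draw]
Final: pos=(51.744,-3.091), heading=312, 8 segment(s) drawn

Segment lengths:
  seg 1: (0,0) -> (5.5,9.526), length = 11
  seg 2: (5.5,9.526) -> (15.5,26.847), length = 20
  seg 3: (15.5,26.847) -> (32.857,34.575), length = 19
  seg 4: (32.857,34.575) -> (14.273,38.525), length = 19
  seg 5: (14.273,38.525) -> (26.986,24.405), length = 19
  seg 6: (26.986,24.405) -> (33.677,16.974), length = 10
  seg 7: (33.677,16.974) -> (46.391,2.854), length = 19
  seg 8: (46.391,2.854) -> (51.744,-3.091), length = 8
Total = 125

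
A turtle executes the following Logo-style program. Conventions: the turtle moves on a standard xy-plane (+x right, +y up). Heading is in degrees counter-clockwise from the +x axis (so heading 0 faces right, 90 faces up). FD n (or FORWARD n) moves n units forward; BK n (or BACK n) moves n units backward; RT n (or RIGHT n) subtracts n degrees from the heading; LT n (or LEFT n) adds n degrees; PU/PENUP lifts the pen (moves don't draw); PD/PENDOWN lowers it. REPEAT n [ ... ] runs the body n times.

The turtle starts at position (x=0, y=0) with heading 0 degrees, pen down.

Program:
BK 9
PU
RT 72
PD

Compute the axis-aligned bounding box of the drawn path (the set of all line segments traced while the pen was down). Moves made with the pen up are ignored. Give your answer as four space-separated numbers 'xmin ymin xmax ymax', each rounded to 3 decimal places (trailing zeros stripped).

Answer: -9 0 0 0

Derivation:
Executing turtle program step by step:
Start: pos=(0,0), heading=0, pen down
BK 9: (0,0) -> (-9,0) [heading=0, draw]
PU: pen up
RT 72: heading 0 -> 288
PD: pen down
Final: pos=(-9,0), heading=288, 1 segment(s) drawn

Segment endpoints: x in {-9, 0}, y in {0}
xmin=-9, ymin=0, xmax=0, ymax=0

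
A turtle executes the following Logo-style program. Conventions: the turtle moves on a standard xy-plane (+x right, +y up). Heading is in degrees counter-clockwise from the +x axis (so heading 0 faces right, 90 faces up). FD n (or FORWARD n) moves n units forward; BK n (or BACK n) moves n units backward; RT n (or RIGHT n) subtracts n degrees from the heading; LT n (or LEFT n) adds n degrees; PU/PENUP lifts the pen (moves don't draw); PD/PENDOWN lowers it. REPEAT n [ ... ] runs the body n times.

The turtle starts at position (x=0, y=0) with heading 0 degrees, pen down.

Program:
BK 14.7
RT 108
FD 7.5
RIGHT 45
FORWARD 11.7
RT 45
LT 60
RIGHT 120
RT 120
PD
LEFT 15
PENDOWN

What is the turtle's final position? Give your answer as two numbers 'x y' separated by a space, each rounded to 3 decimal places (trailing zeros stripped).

Executing turtle program step by step:
Start: pos=(0,0), heading=0, pen down
BK 14.7: (0,0) -> (-14.7,0) [heading=0, draw]
RT 108: heading 0 -> 252
FD 7.5: (-14.7,0) -> (-17.018,-7.133) [heading=252, draw]
RT 45: heading 252 -> 207
FD 11.7: (-17.018,-7.133) -> (-27.442,-12.445) [heading=207, draw]
RT 45: heading 207 -> 162
LT 60: heading 162 -> 222
RT 120: heading 222 -> 102
RT 120: heading 102 -> 342
PD: pen down
LT 15: heading 342 -> 357
PD: pen down
Final: pos=(-27.442,-12.445), heading=357, 3 segment(s) drawn

Answer: -27.442 -12.445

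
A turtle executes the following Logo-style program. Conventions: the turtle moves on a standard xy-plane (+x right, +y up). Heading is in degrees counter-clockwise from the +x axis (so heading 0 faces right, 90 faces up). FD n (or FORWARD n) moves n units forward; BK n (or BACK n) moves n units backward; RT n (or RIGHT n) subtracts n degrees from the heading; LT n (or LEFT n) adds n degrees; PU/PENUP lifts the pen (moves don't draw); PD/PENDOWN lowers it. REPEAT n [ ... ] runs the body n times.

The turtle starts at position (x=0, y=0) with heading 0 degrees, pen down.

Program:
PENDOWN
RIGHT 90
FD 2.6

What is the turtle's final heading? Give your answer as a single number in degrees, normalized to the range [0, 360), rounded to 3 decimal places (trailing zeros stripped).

Answer: 270

Derivation:
Executing turtle program step by step:
Start: pos=(0,0), heading=0, pen down
PD: pen down
RT 90: heading 0 -> 270
FD 2.6: (0,0) -> (0,-2.6) [heading=270, draw]
Final: pos=(0,-2.6), heading=270, 1 segment(s) drawn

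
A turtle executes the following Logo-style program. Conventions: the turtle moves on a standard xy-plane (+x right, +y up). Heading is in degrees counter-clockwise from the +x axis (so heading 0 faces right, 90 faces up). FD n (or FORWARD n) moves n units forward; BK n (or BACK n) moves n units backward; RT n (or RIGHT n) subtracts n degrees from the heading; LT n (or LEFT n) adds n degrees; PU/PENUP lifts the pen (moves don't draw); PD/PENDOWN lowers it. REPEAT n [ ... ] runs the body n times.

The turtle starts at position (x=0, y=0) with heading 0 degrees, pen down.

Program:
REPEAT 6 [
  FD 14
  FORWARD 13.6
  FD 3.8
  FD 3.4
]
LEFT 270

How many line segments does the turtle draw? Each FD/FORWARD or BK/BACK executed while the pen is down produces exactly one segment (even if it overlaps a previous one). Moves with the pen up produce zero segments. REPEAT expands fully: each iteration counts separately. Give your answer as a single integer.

Executing turtle program step by step:
Start: pos=(0,0), heading=0, pen down
REPEAT 6 [
  -- iteration 1/6 --
  FD 14: (0,0) -> (14,0) [heading=0, draw]
  FD 13.6: (14,0) -> (27.6,0) [heading=0, draw]
  FD 3.8: (27.6,0) -> (31.4,0) [heading=0, draw]
  FD 3.4: (31.4,0) -> (34.8,0) [heading=0, draw]
  -- iteration 2/6 --
  FD 14: (34.8,0) -> (48.8,0) [heading=0, draw]
  FD 13.6: (48.8,0) -> (62.4,0) [heading=0, draw]
  FD 3.8: (62.4,0) -> (66.2,0) [heading=0, draw]
  FD 3.4: (66.2,0) -> (69.6,0) [heading=0, draw]
  -- iteration 3/6 --
  FD 14: (69.6,0) -> (83.6,0) [heading=0, draw]
  FD 13.6: (83.6,0) -> (97.2,0) [heading=0, draw]
  FD 3.8: (97.2,0) -> (101,0) [heading=0, draw]
  FD 3.4: (101,0) -> (104.4,0) [heading=0, draw]
  -- iteration 4/6 --
  FD 14: (104.4,0) -> (118.4,0) [heading=0, draw]
  FD 13.6: (118.4,0) -> (132,0) [heading=0, draw]
  FD 3.8: (132,0) -> (135.8,0) [heading=0, draw]
  FD 3.4: (135.8,0) -> (139.2,0) [heading=0, draw]
  -- iteration 5/6 --
  FD 14: (139.2,0) -> (153.2,0) [heading=0, draw]
  FD 13.6: (153.2,0) -> (166.8,0) [heading=0, draw]
  FD 3.8: (166.8,0) -> (170.6,0) [heading=0, draw]
  FD 3.4: (170.6,0) -> (174,0) [heading=0, draw]
  -- iteration 6/6 --
  FD 14: (174,0) -> (188,0) [heading=0, draw]
  FD 13.6: (188,0) -> (201.6,0) [heading=0, draw]
  FD 3.8: (201.6,0) -> (205.4,0) [heading=0, draw]
  FD 3.4: (205.4,0) -> (208.8,0) [heading=0, draw]
]
LT 270: heading 0 -> 270
Final: pos=(208.8,0), heading=270, 24 segment(s) drawn
Segments drawn: 24

Answer: 24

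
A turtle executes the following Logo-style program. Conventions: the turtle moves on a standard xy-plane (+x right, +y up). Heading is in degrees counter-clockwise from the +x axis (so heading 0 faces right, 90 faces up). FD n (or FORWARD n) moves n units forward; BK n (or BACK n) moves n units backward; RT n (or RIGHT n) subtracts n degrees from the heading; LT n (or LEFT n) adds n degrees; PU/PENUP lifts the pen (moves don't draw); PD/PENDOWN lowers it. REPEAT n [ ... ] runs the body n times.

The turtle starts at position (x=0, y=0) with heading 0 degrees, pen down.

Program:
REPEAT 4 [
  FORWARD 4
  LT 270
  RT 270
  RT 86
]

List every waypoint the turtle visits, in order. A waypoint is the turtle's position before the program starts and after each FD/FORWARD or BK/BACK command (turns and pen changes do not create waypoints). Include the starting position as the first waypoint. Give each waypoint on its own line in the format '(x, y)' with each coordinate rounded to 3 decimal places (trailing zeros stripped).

Executing turtle program step by step:
Start: pos=(0,0), heading=0, pen down
REPEAT 4 [
  -- iteration 1/4 --
  FD 4: (0,0) -> (4,0) [heading=0, draw]
  LT 270: heading 0 -> 270
  RT 270: heading 270 -> 0
  RT 86: heading 0 -> 274
  -- iteration 2/4 --
  FD 4: (4,0) -> (4.279,-3.99) [heading=274, draw]
  LT 270: heading 274 -> 184
  RT 270: heading 184 -> 274
  RT 86: heading 274 -> 188
  -- iteration 3/4 --
  FD 4: (4.279,-3.99) -> (0.318,-4.547) [heading=188, draw]
  LT 270: heading 188 -> 98
  RT 270: heading 98 -> 188
  RT 86: heading 188 -> 102
  -- iteration 4/4 --
  FD 4: (0.318,-4.547) -> (-0.514,-0.634) [heading=102, draw]
  LT 270: heading 102 -> 12
  RT 270: heading 12 -> 102
  RT 86: heading 102 -> 16
]
Final: pos=(-0.514,-0.634), heading=16, 4 segment(s) drawn
Waypoints (5 total):
(0, 0)
(4, 0)
(4.279, -3.99)
(0.318, -4.547)
(-0.514, -0.634)

Answer: (0, 0)
(4, 0)
(4.279, -3.99)
(0.318, -4.547)
(-0.514, -0.634)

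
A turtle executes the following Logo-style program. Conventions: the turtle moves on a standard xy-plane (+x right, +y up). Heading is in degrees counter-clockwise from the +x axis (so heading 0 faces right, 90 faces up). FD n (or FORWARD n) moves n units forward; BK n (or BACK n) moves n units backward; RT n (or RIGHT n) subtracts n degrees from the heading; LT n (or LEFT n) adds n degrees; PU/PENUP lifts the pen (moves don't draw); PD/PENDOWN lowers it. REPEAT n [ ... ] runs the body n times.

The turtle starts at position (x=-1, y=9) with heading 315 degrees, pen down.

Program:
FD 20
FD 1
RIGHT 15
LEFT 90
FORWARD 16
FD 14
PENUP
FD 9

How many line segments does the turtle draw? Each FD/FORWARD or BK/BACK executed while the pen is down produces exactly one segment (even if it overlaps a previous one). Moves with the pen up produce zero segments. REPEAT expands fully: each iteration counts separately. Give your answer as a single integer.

Answer: 4

Derivation:
Executing turtle program step by step:
Start: pos=(-1,9), heading=315, pen down
FD 20: (-1,9) -> (13.142,-5.142) [heading=315, draw]
FD 1: (13.142,-5.142) -> (13.849,-5.849) [heading=315, draw]
RT 15: heading 315 -> 300
LT 90: heading 300 -> 30
FD 16: (13.849,-5.849) -> (27.706,2.151) [heading=30, draw]
FD 14: (27.706,2.151) -> (39.83,9.151) [heading=30, draw]
PU: pen up
FD 9: (39.83,9.151) -> (47.624,13.651) [heading=30, move]
Final: pos=(47.624,13.651), heading=30, 4 segment(s) drawn
Segments drawn: 4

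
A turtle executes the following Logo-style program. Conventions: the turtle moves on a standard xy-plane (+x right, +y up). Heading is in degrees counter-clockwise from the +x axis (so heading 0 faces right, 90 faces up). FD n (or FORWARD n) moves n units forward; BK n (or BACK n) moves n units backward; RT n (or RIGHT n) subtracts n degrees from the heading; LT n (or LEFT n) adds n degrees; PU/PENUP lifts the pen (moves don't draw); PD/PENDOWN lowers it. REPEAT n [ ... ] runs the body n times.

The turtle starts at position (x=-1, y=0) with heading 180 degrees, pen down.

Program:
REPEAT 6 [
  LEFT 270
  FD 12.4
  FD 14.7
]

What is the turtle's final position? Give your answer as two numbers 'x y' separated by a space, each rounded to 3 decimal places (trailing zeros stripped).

Answer: 26.1 27.1

Derivation:
Executing turtle program step by step:
Start: pos=(-1,0), heading=180, pen down
REPEAT 6 [
  -- iteration 1/6 --
  LT 270: heading 180 -> 90
  FD 12.4: (-1,0) -> (-1,12.4) [heading=90, draw]
  FD 14.7: (-1,12.4) -> (-1,27.1) [heading=90, draw]
  -- iteration 2/6 --
  LT 270: heading 90 -> 0
  FD 12.4: (-1,27.1) -> (11.4,27.1) [heading=0, draw]
  FD 14.7: (11.4,27.1) -> (26.1,27.1) [heading=0, draw]
  -- iteration 3/6 --
  LT 270: heading 0 -> 270
  FD 12.4: (26.1,27.1) -> (26.1,14.7) [heading=270, draw]
  FD 14.7: (26.1,14.7) -> (26.1,0) [heading=270, draw]
  -- iteration 4/6 --
  LT 270: heading 270 -> 180
  FD 12.4: (26.1,0) -> (13.7,0) [heading=180, draw]
  FD 14.7: (13.7,0) -> (-1,0) [heading=180, draw]
  -- iteration 5/6 --
  LT 270: heading 180 -> 90
  FD 12.4: (-1,0) -> (-1,12.4) [heading=90, draw]
  FD 14.7: (-1,12.4) -> (-1,27.1) [heading=90, draw]
  -- iteration 6/6 --
  LT 270: heading 90 -> 0
  FD 12.4: (-1,27.1) -> (11.4,27.1) [heading=0, draw]
  FD 14.7: (11.4,27.1) -> (26.1,27.1) [heading=0, draw]
]
Final: pos=(26.1,27.1), heading=0, 12 segment(s) drawn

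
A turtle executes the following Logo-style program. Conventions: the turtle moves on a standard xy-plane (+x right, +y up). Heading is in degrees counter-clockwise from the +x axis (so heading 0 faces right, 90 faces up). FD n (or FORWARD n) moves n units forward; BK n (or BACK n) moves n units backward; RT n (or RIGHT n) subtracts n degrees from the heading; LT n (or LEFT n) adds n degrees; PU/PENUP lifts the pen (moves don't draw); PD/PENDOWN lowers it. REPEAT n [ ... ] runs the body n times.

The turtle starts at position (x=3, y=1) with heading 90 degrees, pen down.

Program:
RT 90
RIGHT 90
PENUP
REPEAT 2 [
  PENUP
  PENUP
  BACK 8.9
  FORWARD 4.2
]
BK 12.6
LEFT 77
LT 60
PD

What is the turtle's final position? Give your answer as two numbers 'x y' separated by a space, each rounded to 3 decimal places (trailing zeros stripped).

Answer: 3 23

Derivation:
Executing turtle program step by step:
Start: pos=(3,1), heading=90, pen down
RT 90: heading 90 -> 0
RT 90: heading 0 -> 270
PU: pen up
REPEAT 2 [
  -- iteration 1/2 --
  PU: pen up
  PU: pen up
  BK 8.9: (3,1) -> (3,9.9) [heading=270, move]
  FD 4.2: (3,9.9) -> (3,5.7) [heading=270, move]
  -- iteration 2/2 --
  PU: pen up
  PU: pen up
  BK 8.9: (3,5.7) -> (3,14.6) [heading=270, move]
  FD 4.2: (3,14.6) -> (3,10.4) [heading=270, move]
]
BK 12.6: (3,10.4) -> (3,23) [heading=270, move]
LT 77: heading 270 -> 347
LT 60: heading 347 -> 47
PD: pen down
Final: pos=(3,23), heading=47, 0 segment(s) drawn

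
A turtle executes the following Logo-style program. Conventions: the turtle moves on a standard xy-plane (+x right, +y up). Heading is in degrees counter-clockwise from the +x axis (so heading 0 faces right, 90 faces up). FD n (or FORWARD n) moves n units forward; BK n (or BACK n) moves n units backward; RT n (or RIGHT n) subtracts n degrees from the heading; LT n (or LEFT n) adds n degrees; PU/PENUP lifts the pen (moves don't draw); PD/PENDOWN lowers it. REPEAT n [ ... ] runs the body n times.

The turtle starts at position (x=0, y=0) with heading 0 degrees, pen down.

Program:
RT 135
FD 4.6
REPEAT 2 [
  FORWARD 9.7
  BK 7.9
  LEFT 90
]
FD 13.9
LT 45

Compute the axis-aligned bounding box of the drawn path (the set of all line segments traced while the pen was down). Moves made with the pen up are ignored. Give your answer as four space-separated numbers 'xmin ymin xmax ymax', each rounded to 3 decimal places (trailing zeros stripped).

Answer: -10.112 -11.384 6.576 4.031

Derivation:
Executing turtle program step by step:
Start: pos=(0,0), heading=0, pen down
RT 135: heading 0 -> 225
FD 4.6: (0,0) -> (-3.253,-3.253) [heading=225, draw]
REPEAT 2 [
  -- iteration 1/2 --
  FD 9.7: (-3.253,-3.253) -> (-10.112,-10.112) [heading=225, draw]
  BK 7.9: (-10.112,-10.112) -> (-4.525,-4.525) [heading=225, draw]
  LT 90: heading 225 -> 315
  -- iteration 2/2 --
  FD 9.7: (-4.525,-4.525) -> (2.333,-11.384) [heading=315, draw]
  BK 7.9: (2.333,-11.384) -> (-3.253,-5.798) [heading=315, draw]
  LT 90: heading 315 -> 45
]
FD 13.9: (-3.253,-5.798) -> (6.576,4.031) [heading=45, draw]
LT 45: heading 45 -> 90
Final: pos=(6.576,4.031), heading=90, 6 segment(s) drawn

Segment endpoints: x in {-10.112, -4.525, -3.253, -3.253, 0, 2.333, 6.576}, y in {-11.384, -10.112, -5.798, -4.525, -3.253, 0, 4.031}
xmin=-10.112, ymin=-11.384, xmax=6.576, ymax=4.031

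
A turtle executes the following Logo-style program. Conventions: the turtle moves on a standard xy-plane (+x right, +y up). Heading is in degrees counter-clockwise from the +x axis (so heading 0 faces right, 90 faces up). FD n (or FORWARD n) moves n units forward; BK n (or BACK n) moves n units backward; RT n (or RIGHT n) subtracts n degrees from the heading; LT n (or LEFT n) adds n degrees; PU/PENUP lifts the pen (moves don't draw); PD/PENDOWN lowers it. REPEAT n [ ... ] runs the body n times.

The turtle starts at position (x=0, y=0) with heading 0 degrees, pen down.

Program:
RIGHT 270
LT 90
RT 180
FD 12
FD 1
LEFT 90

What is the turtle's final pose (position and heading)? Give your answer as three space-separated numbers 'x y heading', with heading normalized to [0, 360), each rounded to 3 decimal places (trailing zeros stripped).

Executing turtle program step by step:
Start: pos=(0,0), heading=0, pen down
RT 270: heading 0 -> 90
LT 90: heading 90 -> 180
RT 180: heading 180 -> 0
FD 12: (0,0) -> (12,0) [heading=0, draw]
FD 1: (12,0) -> (13,0) [heading=0, draw]
LT 90: heading 0 -> 90
Final: pos=(13,0), heading=90, 2 segment(s) drawn

Answer: 13 0 90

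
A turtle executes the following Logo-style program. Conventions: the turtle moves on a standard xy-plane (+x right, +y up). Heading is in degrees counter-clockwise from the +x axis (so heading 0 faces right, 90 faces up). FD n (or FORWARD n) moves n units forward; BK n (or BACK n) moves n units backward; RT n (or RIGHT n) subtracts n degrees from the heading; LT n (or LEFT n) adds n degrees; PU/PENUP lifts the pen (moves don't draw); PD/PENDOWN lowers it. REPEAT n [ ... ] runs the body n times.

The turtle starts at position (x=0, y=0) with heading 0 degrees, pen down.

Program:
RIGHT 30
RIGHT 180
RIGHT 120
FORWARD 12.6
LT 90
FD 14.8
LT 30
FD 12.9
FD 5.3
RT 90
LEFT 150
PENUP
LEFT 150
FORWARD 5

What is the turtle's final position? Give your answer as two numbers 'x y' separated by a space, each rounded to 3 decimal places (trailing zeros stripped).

Executing turtle program step by step:
Start: pos=(0,0), heading=0, pen down
RT 30: heading 0 -> 330
RT 180: heading 330 -> 150
RT 120: heading 150 -> 30
FD 12.6: (0,0) -> (10.912,6.3) [heading=30, draw]
LT 90: heading 30 -> 120
FD 14.8: (10.912,6.3) -> (3.512,19.117) [heading=120, draw]
LT 30: heading 120 -> 150
FD 12.9: (3.512,19.117) -> (-7.66,25.567) [heading=150, draw]
FD 5.3: (-7.66,25.567) -> (-12.25,28.217) [heading=150, draw]
RT 90: heading 150 -> 60
LT 150: heading 60 -> 210
PU: pen up
LT 150: heading 210 -> 0
FD 5: (-12.25,28.217) -> (-7.25,28.217) [heading=0, move]
Final: pos=(-7.25,28.217), heading=0, 4 segment(s) drawn

Answer: -7.25 28.217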